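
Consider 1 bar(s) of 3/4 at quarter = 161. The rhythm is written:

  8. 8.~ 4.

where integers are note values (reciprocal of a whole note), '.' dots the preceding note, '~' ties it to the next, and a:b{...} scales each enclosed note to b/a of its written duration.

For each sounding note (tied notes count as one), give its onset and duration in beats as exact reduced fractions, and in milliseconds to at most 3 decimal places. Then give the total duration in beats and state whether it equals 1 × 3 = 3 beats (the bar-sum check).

1) 0.0ms=0b +279.503ms=3/4b
2) 279.503ms=3/4b +838.509ms=9/4b
Σ=3b of 3 (161bpm 3/4) — PASS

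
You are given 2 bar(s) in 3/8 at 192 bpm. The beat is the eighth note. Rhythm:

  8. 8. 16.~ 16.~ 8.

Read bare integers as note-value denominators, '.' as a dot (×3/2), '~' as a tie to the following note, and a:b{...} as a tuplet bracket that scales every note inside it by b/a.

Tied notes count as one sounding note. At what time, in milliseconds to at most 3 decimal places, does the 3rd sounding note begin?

note 3 onset = 3b = 937.5ms

1. 0.0ms @ 0 + 468.75ms (3/2)
2. 468.75ms @ 3/2 + 468.75ms (3/2)
3. 937.5ms @ 3 + 937.5ms (3)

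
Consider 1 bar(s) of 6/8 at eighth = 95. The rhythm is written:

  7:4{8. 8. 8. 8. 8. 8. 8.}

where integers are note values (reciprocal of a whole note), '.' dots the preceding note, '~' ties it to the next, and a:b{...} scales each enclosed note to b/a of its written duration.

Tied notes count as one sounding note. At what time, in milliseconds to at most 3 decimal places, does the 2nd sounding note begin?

1. 0.0ms @ 0 + 541.353ms (6/7)
2. 541.353ms @ 6/7 + 541.353ms (6/7)
3. 1082.707ms @ 12/7 + 541.353ms (6/7)
4. 1624.06ms @ 18/7 + 541.353ms (6/7)
5. 2165.414ms @ 24/7 + 541.353ms (6/7)
6. 2706.767ms @ 30/7 + 541.353ms (6/7)
7. 3248.12ms @ 36/7 + 541.353ms (6/7)

note 2 onset = 6/7b = 541.353ms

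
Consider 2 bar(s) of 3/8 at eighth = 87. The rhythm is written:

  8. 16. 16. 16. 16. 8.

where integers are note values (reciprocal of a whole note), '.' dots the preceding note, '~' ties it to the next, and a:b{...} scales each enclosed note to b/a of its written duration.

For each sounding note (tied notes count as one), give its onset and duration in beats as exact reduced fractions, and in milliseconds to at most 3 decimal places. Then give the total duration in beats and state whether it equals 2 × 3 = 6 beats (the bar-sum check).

1) 0.0ms=0b +1034.483ms=3/2b
2) 1034.483ms=3/2b +517.241ms=3/4b
3) 1551.724ms=9/4b +517.241ms=3/4b
4) 2068.966ms=3b +517.241ms=3/4b
5) 2586.207ms=15/4b +517.241ms=3/4b
6) 3103.448ms=9/2b +1034.483ms=3/2b
Σ=6b of 6 (87bpm 3/8) — PASS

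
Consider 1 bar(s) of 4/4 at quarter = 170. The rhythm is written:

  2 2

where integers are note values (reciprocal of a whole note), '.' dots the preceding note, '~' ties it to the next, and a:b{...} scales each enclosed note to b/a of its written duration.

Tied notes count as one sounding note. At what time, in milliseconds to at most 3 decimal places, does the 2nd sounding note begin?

1. 0.0ms @ 0 + 705.882ms (2)
2. 705.882ms @ 2 + 705.882ms (2)

note 2 onset = 2b = 705.882ms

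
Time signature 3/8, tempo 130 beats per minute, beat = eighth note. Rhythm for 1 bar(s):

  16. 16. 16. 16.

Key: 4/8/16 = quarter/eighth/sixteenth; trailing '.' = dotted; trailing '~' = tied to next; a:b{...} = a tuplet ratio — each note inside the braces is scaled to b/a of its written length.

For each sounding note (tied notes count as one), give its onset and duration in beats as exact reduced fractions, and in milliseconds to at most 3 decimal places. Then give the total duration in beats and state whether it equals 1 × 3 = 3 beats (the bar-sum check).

1) 0.0ms=0b +346.154ms=3/4b
2) 346.154ms=3/4b +346.154ms=3/4b
3) 692.308ms=3/2b +346.154ms=3/4b
4) 1038.462ms=9/4b +346.154ms=3/4b
Σ=3b of 3 (130bpm 3/8) — PASS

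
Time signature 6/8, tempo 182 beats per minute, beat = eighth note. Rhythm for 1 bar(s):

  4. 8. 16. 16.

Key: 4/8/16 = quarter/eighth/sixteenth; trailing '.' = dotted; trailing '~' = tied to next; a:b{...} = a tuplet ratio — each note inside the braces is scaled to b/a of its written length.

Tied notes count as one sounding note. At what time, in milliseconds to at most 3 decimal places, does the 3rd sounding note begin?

note 3 onset = 9/2b = 1483.516ms

1. 0.0ms @ 0 + 989.011ms (3)
2. 989.011ms @ 3 + 494.505ms (3/2)
3. 1483.516ms @ 9/2 + 247.253ms (3/4)
4. 1730.769ms @ 21/4 + 247.253ms (3/4)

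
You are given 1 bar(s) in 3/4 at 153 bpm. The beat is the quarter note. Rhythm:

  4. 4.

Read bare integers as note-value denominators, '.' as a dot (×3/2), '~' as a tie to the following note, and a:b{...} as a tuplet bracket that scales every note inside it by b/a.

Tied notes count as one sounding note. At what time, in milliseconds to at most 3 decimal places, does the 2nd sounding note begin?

1. 0.0ms @ 0 + 588.235ms (3/2)
2. 588.235ms @ 3/2 + 588.235ms (3/2)

note 2 onset = 3/2b = 588.235ms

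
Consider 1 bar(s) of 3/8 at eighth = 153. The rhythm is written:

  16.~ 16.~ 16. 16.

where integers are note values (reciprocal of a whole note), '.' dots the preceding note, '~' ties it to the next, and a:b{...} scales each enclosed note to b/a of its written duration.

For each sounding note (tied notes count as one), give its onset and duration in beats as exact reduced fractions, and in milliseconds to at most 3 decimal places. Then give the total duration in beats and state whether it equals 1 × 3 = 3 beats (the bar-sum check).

1) 0.0ms=0b +882.353ms=9/4b
2) 882.353ms=9/4b +294.118ms=3/4b
Σ=3b of 3 (153bpm 3/8) — PASS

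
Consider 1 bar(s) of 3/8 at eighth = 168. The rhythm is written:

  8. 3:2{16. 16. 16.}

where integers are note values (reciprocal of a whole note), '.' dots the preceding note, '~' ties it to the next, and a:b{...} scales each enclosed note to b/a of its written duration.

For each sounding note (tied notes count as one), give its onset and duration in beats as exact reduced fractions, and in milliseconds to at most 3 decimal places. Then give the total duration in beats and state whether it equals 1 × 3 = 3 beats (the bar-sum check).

1) 0.0ms=0b +535.714ms=3/2b
2) 535.714ms=3/2b +178.571ms=1/2b
3) 714.286ms=2b +178.571ms=1/2b
4) 892.857ms=5/2b +178.571ms=1/2b
Σ=3b of 3 (168bpm 3/8) — PASS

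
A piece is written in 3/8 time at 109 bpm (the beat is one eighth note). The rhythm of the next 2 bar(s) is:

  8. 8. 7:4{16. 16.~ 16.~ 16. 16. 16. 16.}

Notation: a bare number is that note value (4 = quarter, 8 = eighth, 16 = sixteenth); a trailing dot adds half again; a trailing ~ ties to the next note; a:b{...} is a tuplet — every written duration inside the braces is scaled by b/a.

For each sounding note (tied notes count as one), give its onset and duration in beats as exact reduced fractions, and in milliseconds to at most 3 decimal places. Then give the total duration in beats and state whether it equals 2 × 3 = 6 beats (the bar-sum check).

1) 0.0ms=0b +825.688ms=3/2b
2) 825.688ms=3/2b +825.688ms=3/2b
3) 1651.376ms=3b +235.911ms=3/7b
4) 1887.287ms=24/7b +707.733ms=9/7b
5) 2595.02ms=33/7b +235.911ms=3/7b
6) 2830.931ms=36/7b +235.911ms=3/7b
7) 3066.841ms=39/7b +235.911ms=3/7b
Σ=6b of 6 (109bpm 3/8) — PASS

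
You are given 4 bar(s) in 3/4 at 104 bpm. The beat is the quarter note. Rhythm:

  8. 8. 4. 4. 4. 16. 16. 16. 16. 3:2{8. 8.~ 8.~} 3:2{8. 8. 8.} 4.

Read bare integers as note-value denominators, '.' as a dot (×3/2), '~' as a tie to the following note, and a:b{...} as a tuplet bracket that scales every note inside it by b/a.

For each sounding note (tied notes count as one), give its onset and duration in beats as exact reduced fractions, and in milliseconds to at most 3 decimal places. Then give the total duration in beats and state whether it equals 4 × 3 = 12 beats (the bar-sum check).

1) 0.0ms=0b +432.692ms=3/4b
2) 432.692ms=3/4b +432.692ms=3/4b
3) 865.385ms=3/2b +865.385ms=3/2b
4) 1730.769ms=3b +865.385ms=3/2b
5) 2596.154ms=9/2b +865.385ms=3/2b
6) 3461.538ms=6b +216.346ms=3/8b
7) 3677.885ms=51/8b +216.346ms=3/8b
8) 3894.231ms=27/4b +216.346ms=3/8b
9) 4110.577ms=57/8b +216.346ms=3/8b
10) 4326.923ms=15/2b +288.462ms=1/2b
11) 4615.385ms=8b +865.385ms=3/2b
12) 5480.769ms=19/2b +288.462ms=1/2b
13) 5769.231ms=10b +288.462ms=1/2b
14) 6057.692ms=21/2b +865.385ms=3/2b
Σ=12b of 12 (104bpm 3/4) — PASS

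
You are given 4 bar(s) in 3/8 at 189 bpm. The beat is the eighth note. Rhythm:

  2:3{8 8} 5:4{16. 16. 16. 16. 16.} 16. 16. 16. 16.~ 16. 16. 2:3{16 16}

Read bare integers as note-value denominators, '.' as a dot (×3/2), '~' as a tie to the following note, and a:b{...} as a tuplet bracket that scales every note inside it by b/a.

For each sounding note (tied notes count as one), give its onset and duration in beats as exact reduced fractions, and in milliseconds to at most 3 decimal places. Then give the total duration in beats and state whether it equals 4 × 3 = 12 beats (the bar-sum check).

1) 0.0ms=0b +476.19ms=3/2b
2) 476.19ms=3/2b +476.19ms=3/2b
3) 952.381ms=3b +190.476ms=3/5b
4) 1142.857ms=18/5b +190.476ms=3/5b
5) 1333.333ms=21/5b +190.476ms=3/5b
6) 1523.81ms=24/5b +190.476ms=3/5b
7) 1714.286ms=27/5b +190.476ms=3/5b
8) 1904.762ms=6b +238.095ms=3/4b
9) 2142.857ms=27/4b +238.095ms=3/4b
10) 2380.952ms=15/2b +238.095ms=3/4b
11) 2619.048ms=33/4b +476.19ms=3/2b
12) 3095.238ms=39/4b +238.095ms=3/4b
13) 3333.333ms=21/2b +238.095ms=3/4b
14) 3571.429ms=45/4b +238.095ms=3/4b
Σ=12b of 12 (189bpm 3/8) — PASS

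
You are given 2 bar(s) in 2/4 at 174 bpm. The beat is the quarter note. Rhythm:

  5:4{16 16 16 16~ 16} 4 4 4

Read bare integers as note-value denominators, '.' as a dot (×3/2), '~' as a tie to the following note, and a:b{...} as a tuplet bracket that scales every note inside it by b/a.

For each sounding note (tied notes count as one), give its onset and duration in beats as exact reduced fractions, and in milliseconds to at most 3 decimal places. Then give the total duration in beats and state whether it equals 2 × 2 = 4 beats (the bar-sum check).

1) 0.0ms=0b +68.966ms=1/5b
2) 68.966ms=1/5b +68.966ms=1/5b
3) 137.931ms=2/5b +68.966ms=1/5b
4) 206.897ms=3/5b +137.931ms=2/5b
5) 344.828ms=1b +344.828ms=1b
6) 689.655ms=2b +344.828ms=1b
7) 1034.483ms=3b +344.828ms=1b
Σ=4b of 4 (174bpm 2/4) — PASS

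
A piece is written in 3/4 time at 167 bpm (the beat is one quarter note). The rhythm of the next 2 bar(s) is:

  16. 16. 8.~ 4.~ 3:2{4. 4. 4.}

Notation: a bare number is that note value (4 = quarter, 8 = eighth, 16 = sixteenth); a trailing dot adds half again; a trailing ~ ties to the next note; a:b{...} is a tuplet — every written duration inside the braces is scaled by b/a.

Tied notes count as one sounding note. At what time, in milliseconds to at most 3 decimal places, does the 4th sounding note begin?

1. 0.0ms @ 0 + 134.731ms (3/8)
2. 134.731ms @ 3/8 + 134.731ms (3/8)
3. 269.461ms @ 3/4 + 1167.665ms (13/4)
4. 1437.126ms @ 4 + 359.281ms (1)
5. 1796.407ms @ 5 + 359.281ms (1)

note 4 onset = 4b = 1437.126ms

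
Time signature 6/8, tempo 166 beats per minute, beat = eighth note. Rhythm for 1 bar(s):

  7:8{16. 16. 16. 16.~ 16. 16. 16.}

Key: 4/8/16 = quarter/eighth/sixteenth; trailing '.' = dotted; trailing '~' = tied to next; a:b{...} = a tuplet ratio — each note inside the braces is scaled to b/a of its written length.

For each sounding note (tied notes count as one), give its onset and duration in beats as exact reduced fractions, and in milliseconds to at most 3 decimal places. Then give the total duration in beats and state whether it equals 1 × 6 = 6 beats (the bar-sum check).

1) 0.0ms=0b +309.811ms=6/7b
2) 309.811ms=6/7b +309.811ms=6/7b
3) 619.621ms=12/7b +309.811ms=6/7b
4) 929.432ms=18/7b +619.621ms=12/7b
5) 1549.053ms=30/7b +309.811ms=6/7b
6) 1858.864ms=36/7b +309.811ms=6/7b
Σ=6b of 6 (166bpm 6/8) — PASS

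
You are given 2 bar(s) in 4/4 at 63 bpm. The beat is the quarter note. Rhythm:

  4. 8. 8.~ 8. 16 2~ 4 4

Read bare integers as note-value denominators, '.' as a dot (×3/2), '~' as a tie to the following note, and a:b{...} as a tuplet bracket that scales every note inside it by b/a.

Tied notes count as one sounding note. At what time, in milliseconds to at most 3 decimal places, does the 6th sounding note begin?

1. 0.0ms @ 0 + 1428.571ms (3/2)
2. 1428.571ms @ 3/2 + 714.286ms (3/4)
3. 2142.857ms @ 9/4 + 1428.571ms (3/2)
4. 3571.429ms @ 15/4 + 238.095ms (1/4)
5. 3809.524ms @ 4 + 2857.143ms (3)
6. 6666.667ms @ 7 + 952.381ms (1)

note 6 onset = 7b = 6666.667ms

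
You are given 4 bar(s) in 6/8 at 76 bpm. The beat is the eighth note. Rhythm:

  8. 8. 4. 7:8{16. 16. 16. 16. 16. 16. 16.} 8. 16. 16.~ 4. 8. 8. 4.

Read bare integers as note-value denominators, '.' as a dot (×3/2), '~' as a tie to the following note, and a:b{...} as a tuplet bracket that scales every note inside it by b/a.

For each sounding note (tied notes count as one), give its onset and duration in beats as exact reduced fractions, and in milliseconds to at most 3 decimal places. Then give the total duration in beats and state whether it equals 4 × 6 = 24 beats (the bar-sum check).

1) 0.0ms=0b +1184.211ms=3/2b
2) 1184.211ms=3/2b +1184.211ms=3/2b
3) 2368.421ms=3b +2368.421ms=3b
4) 4736.842ms=6b +676.692ms=6/7b
5) 5413.534ms=48/7b +676.692ms=6/7b
6) 6090.226ms=54/7b +676.692ms=6/7b
7) 6766.917ms=60/7b +676.692ms=6/7b
8) 7443.609ms=66/7b +676.692ms=6/7b
9) 8120.301ms=72/7b +676.692ms=6/7b
10) 8796.992ms=78/7b +676.692ms=6/7b
11) 9473.684ms=12b +1184.211ms=3/2b
12) 10657.895ms=27/2b +592.105ms=3/4b
13) 11250.0ms=57/4b +2960.526ms=15/4b
14) 14210.526ms=18b +1184.211ms=3/2b
15) 15394.737ms=39/2b +1184.211ms=3/2b
16) 16578.947ms=21b +2368.421ms=3b
Σ=24b of 24 (76bpm 6/8) — PASS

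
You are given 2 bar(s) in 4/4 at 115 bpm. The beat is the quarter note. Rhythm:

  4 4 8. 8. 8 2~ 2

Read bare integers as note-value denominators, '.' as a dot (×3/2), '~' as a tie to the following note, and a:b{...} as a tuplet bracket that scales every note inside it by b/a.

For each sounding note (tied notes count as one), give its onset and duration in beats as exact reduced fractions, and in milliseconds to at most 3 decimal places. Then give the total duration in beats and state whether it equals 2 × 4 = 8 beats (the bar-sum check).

1) 0.0ms=0b +521.739ms=1b
2) 521.739ms=1b +521.739ms=1b
3) 1043.478ms=2b +391.304ms=3/4b
4) 1434.783ms=11/4b +391.304ms=3/4b
5) 1826.087ms=7/2b +260.87ms=1/2b
6) 2086.957ms=4b +2086.957ms=4b
Σ=8b of 8 (115bpm 4/4) — PASS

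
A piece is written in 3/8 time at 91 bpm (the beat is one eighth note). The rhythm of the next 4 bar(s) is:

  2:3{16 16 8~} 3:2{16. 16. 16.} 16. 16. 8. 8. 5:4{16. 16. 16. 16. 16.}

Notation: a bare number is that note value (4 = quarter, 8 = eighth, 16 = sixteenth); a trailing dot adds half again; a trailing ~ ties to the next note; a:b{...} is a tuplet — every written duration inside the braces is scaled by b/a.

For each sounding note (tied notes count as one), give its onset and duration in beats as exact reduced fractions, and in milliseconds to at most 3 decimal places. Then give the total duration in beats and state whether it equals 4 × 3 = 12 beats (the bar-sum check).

1) 0.0ms=0b +494.505ms=3/4b
2) 494.505ms=3/4b +494.505ms=3/4b
3) 989.011ms=3/2b +1318.681ms=2b
4) 2307.692ms=7/2b +329.67ms=1/2b
5) 2637.363ms=4b +329.67ms=1/2b
6) 2967.033ms=9/2b +494.505ms=3/4b
7) 3461.538ms=21/4b +494.505ms=3/4b
8) 3956.044ms=6b +989.011ms=3/2b
9) 4945.055ms=15/2b +989.011ms=3/2b
10) 5934.066ms=9b +395.604ms=3/5b
11) 6329.67ms=48/5b +395.604ms=3/5b
12) 6725.275ms=51/5b +395.604ms=3/5b
13) 7120.879ms=54/5b +395.604ms=3/5b
14) 7516.484ms=57/5b +395.604ms=3/5b
Σ=12b of 12 (91bpm 3/8) — PASS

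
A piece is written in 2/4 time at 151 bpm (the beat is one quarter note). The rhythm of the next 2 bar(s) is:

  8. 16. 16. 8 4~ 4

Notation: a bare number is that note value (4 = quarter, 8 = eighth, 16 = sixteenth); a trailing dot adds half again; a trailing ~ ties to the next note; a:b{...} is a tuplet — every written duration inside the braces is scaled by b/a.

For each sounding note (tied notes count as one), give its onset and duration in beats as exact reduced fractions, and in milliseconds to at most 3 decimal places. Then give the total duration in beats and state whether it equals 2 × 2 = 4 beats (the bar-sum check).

1) 0.0ms=0b +298.013ms=3/4b
2) 298.013ms=3/4b +149.007ms=3/8b
3) 447.02ms=9/8b +149.007ms=3/8b
4) 596.026ms=3/2b +198.675ms=1/2b
5) 794.702ms=2b +794.702ms=2b
Σ=4b of 4 (151bpm 2/4) — PASS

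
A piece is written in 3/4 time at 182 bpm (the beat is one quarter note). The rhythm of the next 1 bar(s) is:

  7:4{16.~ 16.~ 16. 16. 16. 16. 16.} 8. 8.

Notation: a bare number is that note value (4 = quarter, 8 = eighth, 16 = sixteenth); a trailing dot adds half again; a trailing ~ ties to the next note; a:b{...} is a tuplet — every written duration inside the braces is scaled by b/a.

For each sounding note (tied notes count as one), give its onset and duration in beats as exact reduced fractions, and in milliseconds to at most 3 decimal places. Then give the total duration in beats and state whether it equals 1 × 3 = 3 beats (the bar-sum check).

1) 0.0ms=0b +211.931ms=9/14b
2) 211.931ms=9/14b +70.644ms=3/14b
3) 282.575ms=6/7b +70.644ms=3/14b
4) 353.218ms=15/14b +70.644ms=3/14b
5) 423.862ms=9/7b +70.644ms=3/14b
6) 494.505ms=3/2b +247.253ms=3/4b
7) 741.758ms=9/4b +247.253ms=3/4b
Σ=3b of 3 (182bpm 3/4) — PASS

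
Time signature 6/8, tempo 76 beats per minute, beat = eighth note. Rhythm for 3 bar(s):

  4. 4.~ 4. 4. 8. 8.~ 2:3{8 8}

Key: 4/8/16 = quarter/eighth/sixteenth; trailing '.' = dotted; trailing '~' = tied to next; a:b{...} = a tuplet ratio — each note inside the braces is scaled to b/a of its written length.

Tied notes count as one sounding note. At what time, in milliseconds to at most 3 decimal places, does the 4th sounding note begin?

1. 0.0ms @ 0 + 2368.421ms (3)
2. 2368.421ms @ 3 + 4736.842ms (6)
3. 7105.263ms @ 9 + 2368.421ms (3)
4. 9473.684ms @ 12 + 1184.211ms (3/2)
5. 10657.895ms @ 27/2 + 2368.421ms (3)
6. 13026.316ms @ 33/2 + 1184.211ms (3/2)

note 4 onset = 12b = 9473.684ms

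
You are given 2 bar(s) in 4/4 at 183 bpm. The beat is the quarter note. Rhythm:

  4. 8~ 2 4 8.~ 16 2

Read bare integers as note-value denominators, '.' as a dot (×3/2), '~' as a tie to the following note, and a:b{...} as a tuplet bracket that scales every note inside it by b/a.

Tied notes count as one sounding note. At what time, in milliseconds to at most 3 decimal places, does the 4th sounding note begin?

note 4 onset = 5b = 1639.344ms

1. 0.0ms @ 0 + 491.803ms (3/2)
2. 491.803ms @ 3/2 + 819.672ms (5/2)
3. 1311.475ms @ 4 + 327.869ms (1)
4. 1639.344ms @ 5 + 327.869ms (1)
5. 1967.213ms @ 6 + 655.738ms (2)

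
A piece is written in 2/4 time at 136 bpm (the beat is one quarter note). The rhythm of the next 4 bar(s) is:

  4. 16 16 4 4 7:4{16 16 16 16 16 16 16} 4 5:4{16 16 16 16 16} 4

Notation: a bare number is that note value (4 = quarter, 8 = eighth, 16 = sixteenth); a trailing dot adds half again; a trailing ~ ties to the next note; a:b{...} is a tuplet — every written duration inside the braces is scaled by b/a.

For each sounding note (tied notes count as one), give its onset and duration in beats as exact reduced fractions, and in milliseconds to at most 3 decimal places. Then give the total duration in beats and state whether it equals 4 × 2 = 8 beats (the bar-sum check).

1) 0.0ms=0b +661.765ms=3/2b
2) 661.765ms=3/2b +110.294ms=1/4b
3) 772.059ms=7/4b +110.294ms=1/4b
4) 882.353ms=2b +441.176ms=1b
5) 1323.529ms=3b +441.176ms=1b
6) 1764.706ms=4b +63.025ms=1/7b
7) 1827.731ms=29/7b +63.025ms=1/7b
8) 1890.756ms=30/7b +63.025ms=1/7b
9) 1953.782ms=31/7b +63.025ms=1/7b
10) 2016.807ms=32/7b +63.025ms=1/7b
11) 2079.832ms=33/7b +63.025ms=1/7b
12) 2142.857ms=34/7b +63.025ms=1/7b
13) 2205.882ms=5b +441.176ms=1b
14) 2647.059ms=6b +88.235ms=1/5b
15) 2735.294ms=31/5b +88.235ms=1/5b
16) 2823.529ms=32/5b +88.235ms=1/5b
17) 2911.765ms=33/5b +88.235ms=1/5b
18) 3000.0ms=34/5b +88.235ms=1/5b
19) 3088.235ms=7b +441.176ms=1b
Σ=8b of 8 (136bpm 2/4) — PASS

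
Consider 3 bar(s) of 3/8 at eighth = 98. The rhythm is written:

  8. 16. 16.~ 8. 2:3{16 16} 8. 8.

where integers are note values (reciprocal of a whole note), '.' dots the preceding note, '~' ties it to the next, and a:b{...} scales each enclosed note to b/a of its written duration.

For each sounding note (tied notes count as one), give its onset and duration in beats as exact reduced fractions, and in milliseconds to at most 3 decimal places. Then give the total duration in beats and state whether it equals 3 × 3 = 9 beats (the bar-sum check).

1) 0.0ms=0b +918.367ms=3/2b
2) 918.367ms=3/2b +459.184ms=3/4b
3) 1377.551ms=9/4b +1377.551ms=9/4b
4) 2755.102ms=9/2b +459.184ms=3/4b
5) 3214.286ms=21/4b +459.184ms=3/4b
6) 3673.469ms=6b +918.367ms=3/2b
7) 4591.837ms=15/2b +918.367ms=3/2b
Σ=9b of 9 (98bpm 3/8) — PASS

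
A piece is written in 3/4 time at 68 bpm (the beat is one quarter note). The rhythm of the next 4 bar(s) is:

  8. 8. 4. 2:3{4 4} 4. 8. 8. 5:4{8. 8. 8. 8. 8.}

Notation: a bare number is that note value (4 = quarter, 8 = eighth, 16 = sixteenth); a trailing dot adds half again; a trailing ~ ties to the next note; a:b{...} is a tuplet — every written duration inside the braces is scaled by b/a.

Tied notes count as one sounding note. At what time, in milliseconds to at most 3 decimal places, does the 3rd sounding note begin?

1. 0.0ms @ 0 + 661.765ms (3/4)
2. 661.765ms @ 3/4 + 661.765ms (3/4)
3. 1323.529ms @ 3/2 + 1323.529ms (3/2)
4. 2647.059ms @ 3 + 1323.529ms (3/2)
5. 3970.588ms @ 9/2 + 1323.529ms (3/2)
6. 5294.118ms @ 6 + 1323.529ms (3/2)
7. 6617.647ms @ 15/2 + 661.765ms (3/4)
8. 7279.412ms @ 33/4 + 661.765ms (3/4)
9. 7941.176ms @ 9 + 529.412ms (3/5)
10. 8470.588ms @ 48/5 + 529.412ms (3/5)
11. 9000.0ms @ 51/5 + 529.412ms (3/5)
12. 9529.412ms @ 54/5 + 529.412ms (3/5)
13. 10058.824ms @ 57/5 + 529.412ms (3/5)

note 3 onset = 3/2b = 1323.529ms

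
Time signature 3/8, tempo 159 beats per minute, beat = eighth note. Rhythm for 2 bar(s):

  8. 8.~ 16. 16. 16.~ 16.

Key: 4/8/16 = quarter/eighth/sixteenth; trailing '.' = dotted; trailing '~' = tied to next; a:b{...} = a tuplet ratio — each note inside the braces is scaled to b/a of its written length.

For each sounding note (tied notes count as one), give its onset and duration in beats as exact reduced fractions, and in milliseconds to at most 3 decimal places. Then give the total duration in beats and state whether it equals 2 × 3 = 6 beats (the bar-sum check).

1) 0.0ms=0b +566.038ms=3/2b
2) 566.038ms=3/2b +849.057ms=9/4b
3) 1415.094ms=15/4b +283.019ms=3/4b
4) 1698.113ms=9/2b +566.038ms=3/2b
Σ=6b of 6 (159bpm 3/8) — PASS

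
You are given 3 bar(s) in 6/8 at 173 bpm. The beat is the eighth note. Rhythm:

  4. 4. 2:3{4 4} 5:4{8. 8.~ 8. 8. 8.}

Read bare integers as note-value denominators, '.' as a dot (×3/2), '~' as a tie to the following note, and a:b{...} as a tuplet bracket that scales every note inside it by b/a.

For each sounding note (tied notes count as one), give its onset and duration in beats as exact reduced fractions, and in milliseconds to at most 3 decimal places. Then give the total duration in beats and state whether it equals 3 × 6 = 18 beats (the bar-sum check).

1) 0.0ms=0b +1040.462ms=3b
2) 1040.462ms=3b +1040.462ms=3b
3) 2080.925ms=6b +1040.462ms=3b
4) 3121.387ms=9b +1040.462ms=3b
5) 4161.85ms=12b +416.185ms=6/5b
6) 4578.035ms=66/5b +832.37ms=12/5b
7) 5410.405ms=78/5b +416.185ms=6/5b
8) 5826.59ms=84/5b +416.185ms=6/5b
Σ=18b of 18 (173bpm 6/8) — PASS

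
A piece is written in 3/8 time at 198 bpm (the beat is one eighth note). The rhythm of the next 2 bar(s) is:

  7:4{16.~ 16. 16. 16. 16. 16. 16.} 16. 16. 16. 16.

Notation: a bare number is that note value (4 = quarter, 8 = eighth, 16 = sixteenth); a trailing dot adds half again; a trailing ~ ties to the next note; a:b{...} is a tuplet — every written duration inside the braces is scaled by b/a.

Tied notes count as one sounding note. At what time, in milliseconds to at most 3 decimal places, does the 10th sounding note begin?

note 10 onset = 21/4b = 1590.909ms

1. 0.0ms @ 0 + 259.74ms (6/7)
2. 259.74ms @ 6/7 + 129.87ms (3/7)
3. 389.61ms @ 9/7 + 129.87ms (3/7)
4. 519.481ms @ 12/7 + 129.87ms (3/7)
5. 649.351ms @ 15/7 + 129.87ms (3/7)
6. 779.221ms @ 18/7 + 129.87ms (3/7)
7. 909.091ms @ 3 + 227.273ms (3/4)
8. 1136.364ms @ 15/4 + 227.273ms (3/4)
9. 1363.636ms @ 9/2 + 227.273ms (3/4)
10. 1590.909ms @ 21/4 + 227.273ms (3/4)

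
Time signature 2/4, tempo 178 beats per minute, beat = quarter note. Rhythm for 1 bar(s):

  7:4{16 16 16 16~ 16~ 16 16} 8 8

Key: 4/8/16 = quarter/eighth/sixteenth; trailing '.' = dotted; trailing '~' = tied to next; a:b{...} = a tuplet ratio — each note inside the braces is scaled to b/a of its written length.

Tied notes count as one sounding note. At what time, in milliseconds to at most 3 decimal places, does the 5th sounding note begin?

note 5 onset = 6/7b = 288.925ms

1. 0.0ms @ 0 + 48.154ms (1/7)
2. 48.154ms @ 1/7 + 48.154ms (1/7)
3. 96.308ms @ 2/7 + 48.154ms (1/7)
4. 144.462ms @ 3/7 + 144.462ms (3/7)
5. 288.925ms @ 6/7 + 48.154ms (1/7)
6. 337.079ms @ 1 + 168.539ms (1/2)
7. 505.618ms @ 3/2 + 168.539ms (1/2)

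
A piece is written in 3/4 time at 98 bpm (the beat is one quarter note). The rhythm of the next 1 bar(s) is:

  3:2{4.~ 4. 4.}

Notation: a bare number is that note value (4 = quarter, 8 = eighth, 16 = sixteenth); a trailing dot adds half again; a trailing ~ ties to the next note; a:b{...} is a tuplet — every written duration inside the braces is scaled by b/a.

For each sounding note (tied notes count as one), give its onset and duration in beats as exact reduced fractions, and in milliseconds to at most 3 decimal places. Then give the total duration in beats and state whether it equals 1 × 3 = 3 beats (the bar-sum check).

1) 0.0ms=0b +1224.49ms=2b
2) 1224.49ms=2b +612.245ms=1b
Σ=3b of 3 (98bpm 3/4) — PASS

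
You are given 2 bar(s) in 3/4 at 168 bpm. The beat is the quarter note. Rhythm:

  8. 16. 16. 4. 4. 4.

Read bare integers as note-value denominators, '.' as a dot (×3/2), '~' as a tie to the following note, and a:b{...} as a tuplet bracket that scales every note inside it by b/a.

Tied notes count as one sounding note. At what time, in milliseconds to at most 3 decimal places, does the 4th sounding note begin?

note 4 onset = 3/2b = 535.714ms

1. 0.0ms @ 0 + 267.857ms (3/4)
2. 267.857ms @ 3/4 + 133.929ms (3/8)
3. 401.786ms @ 9/8 + 133.929ms (3/8)
4. 535.714ms @ 3/2 + 535.714ms (3/2)
5. 1071.429ms @ 3 + 535.714ms (3/2)
6. 1607.143ms @ 9/2 + 535.714ms (3/2)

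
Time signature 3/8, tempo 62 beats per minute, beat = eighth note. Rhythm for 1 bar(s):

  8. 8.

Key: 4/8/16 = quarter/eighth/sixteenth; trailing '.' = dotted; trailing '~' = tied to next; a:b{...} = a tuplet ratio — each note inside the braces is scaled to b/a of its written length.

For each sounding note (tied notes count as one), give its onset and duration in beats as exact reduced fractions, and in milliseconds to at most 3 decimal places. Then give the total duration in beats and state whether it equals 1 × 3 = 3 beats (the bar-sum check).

1) 0.0ms=0b +1451.613ms=3/2b
2) 1451.613ms=3/2b +1451.613ms=3/2b
Σ=3b of 3 (62bpm 3/8) — PASS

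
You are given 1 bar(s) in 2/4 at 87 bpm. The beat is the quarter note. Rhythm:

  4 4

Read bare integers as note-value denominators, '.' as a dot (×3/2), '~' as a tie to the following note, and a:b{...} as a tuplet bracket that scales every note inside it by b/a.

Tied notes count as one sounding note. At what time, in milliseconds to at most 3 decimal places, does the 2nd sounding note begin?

note 2 onset = 1b = 689.655ms

1. 0.0ms @ 0 + 689.655ms (1)
2. 689.655ms @ 1 + 689.655ms (1)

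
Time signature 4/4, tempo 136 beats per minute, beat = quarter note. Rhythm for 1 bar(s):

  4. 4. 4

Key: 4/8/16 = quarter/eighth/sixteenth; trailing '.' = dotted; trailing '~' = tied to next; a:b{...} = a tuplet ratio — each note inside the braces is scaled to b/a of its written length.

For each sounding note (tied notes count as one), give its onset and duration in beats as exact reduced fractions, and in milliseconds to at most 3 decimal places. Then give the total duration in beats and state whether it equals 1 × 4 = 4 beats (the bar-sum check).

1) 0.0ms=0b +661.765ms=3/2b
2) 661.765ms=3/2b +661.765ms=3/2b
3) 1323.529ms=3b +441.176ms=1b
Σ=4b of 4 (136bpm 4/4) — PASS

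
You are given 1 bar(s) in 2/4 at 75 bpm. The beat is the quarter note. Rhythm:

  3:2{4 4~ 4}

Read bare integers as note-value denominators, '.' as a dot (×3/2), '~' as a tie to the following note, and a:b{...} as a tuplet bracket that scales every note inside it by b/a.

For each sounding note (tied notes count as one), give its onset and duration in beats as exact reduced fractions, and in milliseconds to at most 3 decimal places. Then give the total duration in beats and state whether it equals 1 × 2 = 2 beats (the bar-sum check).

1) 0.0ms=0b +533.333ms=2/3b
2) 533.333ms=2/3b +1066.667ms=4/3b
Σ=2b of 2 (75bpm 2/4) — PASS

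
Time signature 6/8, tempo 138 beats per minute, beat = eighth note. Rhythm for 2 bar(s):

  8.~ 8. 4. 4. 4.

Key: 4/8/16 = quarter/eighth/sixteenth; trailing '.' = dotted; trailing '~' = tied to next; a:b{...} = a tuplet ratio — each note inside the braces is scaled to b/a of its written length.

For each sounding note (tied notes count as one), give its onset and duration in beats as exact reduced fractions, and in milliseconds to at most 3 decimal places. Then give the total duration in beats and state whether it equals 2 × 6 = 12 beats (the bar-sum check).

1) 0.0ms=0b +1304.348ms=3b
2) 1304.348ms=3b +1304.348ms=3b
3) 2608.696ms=6b +1304.348ms=3b
4) 3913.043ms=9b +1304.348ms=3b
Σ=12b of 12 (138bpm 6/8) — PASS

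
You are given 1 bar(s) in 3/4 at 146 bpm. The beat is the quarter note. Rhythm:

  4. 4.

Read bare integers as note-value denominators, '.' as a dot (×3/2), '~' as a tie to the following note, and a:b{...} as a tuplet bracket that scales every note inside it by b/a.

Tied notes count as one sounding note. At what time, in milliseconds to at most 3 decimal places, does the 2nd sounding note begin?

note 2 onset = 3/2b = 616.438ms

1. 0.0ms @ 0 + 616.438ms (3/2)
2. 616.438ms @ 3/2 + 616.438ms (3/2)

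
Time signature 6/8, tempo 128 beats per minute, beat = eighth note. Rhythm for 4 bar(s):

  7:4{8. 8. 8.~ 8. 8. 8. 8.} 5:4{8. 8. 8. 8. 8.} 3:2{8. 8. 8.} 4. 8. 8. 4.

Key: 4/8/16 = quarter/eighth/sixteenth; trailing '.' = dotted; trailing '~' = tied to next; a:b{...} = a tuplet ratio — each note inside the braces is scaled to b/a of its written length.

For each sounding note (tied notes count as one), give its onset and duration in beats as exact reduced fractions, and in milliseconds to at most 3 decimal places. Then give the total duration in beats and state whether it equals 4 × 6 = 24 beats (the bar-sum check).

1) 0.0ms=0b +401.786ms=6/7b
2) 401.786ms=6/7b +401.786ms=6/7b
3) 803.571ms=12/7b +803.571ms=12/7b
4) 1607.143ms=24/7b +401.786ms=6/7b
5) 2008.929ms=30/7b +401.786ms=6/7b
6) 2410.714ms=36/7b +401.786ms=6/7b
7) 2812.5ms=6b +562.5ms=6/5b
8) 3375.0ms=36/5b +562.5ms=6/5b
9) 3937.5ms=42/5b +562.5ms=6/5b
10) 4500.0ms=48/5b +562.5ms=6/5b
11) 5062.5ms=54/5b +562.5ms=6/5b
12) 5625.0ms=12b +468.75ms=1b
13) 6093.75ms=13b +468.75ms=1b
14) 6562.5ms=14b +468.75ms=1b
15) 7031.25ms=15b +1406.25ms=3b
16) 8437.5ms=18b +703.125ms=3/2b
17) 9140.625ms=39/2b +703.125ms=3/2b
18) 9843.75ms=21b +1406.25ms=3b
Σ=24b of 24 (128bpm 6/8) — PASS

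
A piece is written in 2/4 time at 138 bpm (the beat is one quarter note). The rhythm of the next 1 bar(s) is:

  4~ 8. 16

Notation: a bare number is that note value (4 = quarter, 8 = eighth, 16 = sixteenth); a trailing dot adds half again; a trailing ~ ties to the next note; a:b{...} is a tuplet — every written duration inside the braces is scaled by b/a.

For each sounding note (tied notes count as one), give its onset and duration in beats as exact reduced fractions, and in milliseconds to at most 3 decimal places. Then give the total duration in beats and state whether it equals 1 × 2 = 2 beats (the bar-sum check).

1) 0.0ms=0b +760.87ms=7/4b
2) 760.87ms=7/4b +108.696ms=1/4b
Σ=2b of 2 (138bpm 2/4) — PASS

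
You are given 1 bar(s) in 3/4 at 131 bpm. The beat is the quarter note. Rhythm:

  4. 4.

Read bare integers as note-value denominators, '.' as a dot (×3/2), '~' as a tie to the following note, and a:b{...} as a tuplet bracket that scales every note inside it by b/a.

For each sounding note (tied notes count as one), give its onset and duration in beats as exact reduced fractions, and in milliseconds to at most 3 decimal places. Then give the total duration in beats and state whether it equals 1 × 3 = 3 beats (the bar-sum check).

1) 0.0ms=0b +687.023ms=3/2b
2) 687.023ms=3/2b +687.023ms=3/2b
Σ=3b of 3 (131bpm 3/4) — PASS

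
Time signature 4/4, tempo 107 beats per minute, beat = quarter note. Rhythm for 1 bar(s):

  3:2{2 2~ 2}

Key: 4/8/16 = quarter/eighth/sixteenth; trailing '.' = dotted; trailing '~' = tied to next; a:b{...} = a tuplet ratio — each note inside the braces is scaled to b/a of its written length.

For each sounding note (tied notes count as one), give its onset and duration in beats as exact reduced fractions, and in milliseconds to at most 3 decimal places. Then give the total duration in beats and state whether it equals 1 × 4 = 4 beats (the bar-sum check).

1) 0.0ms=0b +747.664ms=4/3b
2) 747.664ms=4/3b +1495.327ms=8/3b
Σ=4b of 4 (107bpm 4/4) — PASS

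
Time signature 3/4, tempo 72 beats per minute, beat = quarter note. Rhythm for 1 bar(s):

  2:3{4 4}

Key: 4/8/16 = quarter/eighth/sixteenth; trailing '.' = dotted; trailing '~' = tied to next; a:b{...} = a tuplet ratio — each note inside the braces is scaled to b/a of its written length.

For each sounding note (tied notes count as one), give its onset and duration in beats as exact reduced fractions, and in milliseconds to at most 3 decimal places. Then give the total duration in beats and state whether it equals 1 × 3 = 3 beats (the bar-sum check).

1) 0.0ms=0b +1250.0ms=3/2b
2) 1250.0ms=3/2b +1250.0ms=3/2b
Σ=3b of 3 (72bpm 3/4) — PASS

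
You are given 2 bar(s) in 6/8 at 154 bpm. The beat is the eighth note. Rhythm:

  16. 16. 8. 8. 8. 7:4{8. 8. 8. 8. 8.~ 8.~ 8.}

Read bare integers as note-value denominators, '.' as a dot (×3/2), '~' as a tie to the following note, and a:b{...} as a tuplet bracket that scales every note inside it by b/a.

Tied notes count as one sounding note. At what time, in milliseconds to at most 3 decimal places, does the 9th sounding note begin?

1. 0.0ms @ 0 + 292.208ms (3/4)
2. 292.208ms @ 3/4 + 292.208ms (3/4)
3. 584.416ms @ 3/2 + 584.416ms (3/2)
4. 1168.831ms @ 3 + 584.416ms (3/2)
5. 1753.247ms @ 9/2 + 584.416ms (3/2)
6. 2337.662ms @ 6 + 333.952ms (6/7)
7. 2671.614ms @ 48/7 + 333.952ms (6/7)
8. 3005.566ms @ 54/7 + 333.952ms (6/7)
9. 3339.518ms @ 60/7 + 333.952ms (6/7)
10. 3673.469ms @ 66/7 + 1001.855ms (18/7)

note 9 onset = 60/7b = 3339.518ms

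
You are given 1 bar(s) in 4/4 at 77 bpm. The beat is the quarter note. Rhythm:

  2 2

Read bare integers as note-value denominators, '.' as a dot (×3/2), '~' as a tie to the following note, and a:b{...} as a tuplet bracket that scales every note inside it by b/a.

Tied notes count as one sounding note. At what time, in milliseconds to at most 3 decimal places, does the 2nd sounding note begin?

1. 0.0ms @ 0 + 1558.442ms (2)
2. 1558.442ms @ 2 + 1558.442ms (2)

note 2 onset = 2b = 1558.442ms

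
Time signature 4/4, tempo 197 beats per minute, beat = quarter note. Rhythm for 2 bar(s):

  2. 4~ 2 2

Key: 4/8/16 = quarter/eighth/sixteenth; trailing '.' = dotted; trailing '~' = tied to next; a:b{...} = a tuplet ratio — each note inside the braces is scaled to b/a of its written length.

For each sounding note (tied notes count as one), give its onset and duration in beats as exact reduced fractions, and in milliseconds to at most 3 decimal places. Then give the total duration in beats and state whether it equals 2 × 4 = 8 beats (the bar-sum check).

1) 0.0ms=0b +913.706ms=3b
2) 913.706ms=3b +913.706ms=3b
3) 1827.411ms=6b +609.137ms=2b
Σ=8b of 8 (197bpm 4/4) — PASS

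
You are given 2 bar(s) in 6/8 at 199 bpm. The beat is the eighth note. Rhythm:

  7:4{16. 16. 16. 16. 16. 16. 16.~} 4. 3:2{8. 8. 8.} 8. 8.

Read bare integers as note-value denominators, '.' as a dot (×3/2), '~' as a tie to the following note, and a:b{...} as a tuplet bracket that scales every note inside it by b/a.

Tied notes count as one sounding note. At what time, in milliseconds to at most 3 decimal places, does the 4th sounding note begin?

note 4 onset = 9/7b = 387.653ms

1. 0.0ms @ 0 + 129.218ms (3/7)
2. 129.218ms @ 3/7 + 129.218ms (3/7)
3. 258.435ms @ 6/7 + 129.218ms (3/7)
4. 387.653ms @ 9/7 + 129.218ms (3/7)
5. 516.87ms @ 12/7 + 129.218ms (3/7)
6. 646.088ms @ 15/7 + 129.218ms (3/7)
7. 775.305ms @ 18/7 + 1033.74ms (24/7)
8. 1809.045ms @ 6 + 301.508ms (1)
9. 2110.553ms @ 7 + 301.508ms (1)
10. 2412.06ms @ 8 + 301.508ms (1)
11. 2713.568ms @ 9 + 452.261ms (3/2)
12. 3165.829ms @ 21/2 + 452.261ms (3/2)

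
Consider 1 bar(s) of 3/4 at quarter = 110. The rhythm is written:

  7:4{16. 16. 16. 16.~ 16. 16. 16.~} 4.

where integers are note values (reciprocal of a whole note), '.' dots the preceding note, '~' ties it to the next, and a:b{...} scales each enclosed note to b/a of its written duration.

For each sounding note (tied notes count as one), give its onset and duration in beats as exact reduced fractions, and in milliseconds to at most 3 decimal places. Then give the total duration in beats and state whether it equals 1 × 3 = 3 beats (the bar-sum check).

1) 0.0ms=0b +116.883ms=3/14b
2) 116.883ms=3/14b +116.883ms=3/14b
3) 233.766ms=3/7b +116.883ms=3/14b
4) 350.649ms=9/14b +233.766ms=3/7b
5) 584.416ms=15/14b +116.883ms=3/14b
6) 701.299ms=9/7b +935.065ms=12/7b
Σ=3b of 3 (110bpm 3/4) — PASS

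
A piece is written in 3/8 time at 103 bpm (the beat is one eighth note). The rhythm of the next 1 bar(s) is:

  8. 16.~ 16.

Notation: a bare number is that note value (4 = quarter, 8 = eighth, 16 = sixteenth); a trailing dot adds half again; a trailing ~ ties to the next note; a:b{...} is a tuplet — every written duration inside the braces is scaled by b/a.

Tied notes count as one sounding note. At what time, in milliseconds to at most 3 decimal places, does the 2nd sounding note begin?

1. 0.0ms @ 0 + 873.786ms (3/2)
2. 873.786ms @ 3/2 + 873.786ms (3/2)

note 2 onset = 3/2b = 873.786ms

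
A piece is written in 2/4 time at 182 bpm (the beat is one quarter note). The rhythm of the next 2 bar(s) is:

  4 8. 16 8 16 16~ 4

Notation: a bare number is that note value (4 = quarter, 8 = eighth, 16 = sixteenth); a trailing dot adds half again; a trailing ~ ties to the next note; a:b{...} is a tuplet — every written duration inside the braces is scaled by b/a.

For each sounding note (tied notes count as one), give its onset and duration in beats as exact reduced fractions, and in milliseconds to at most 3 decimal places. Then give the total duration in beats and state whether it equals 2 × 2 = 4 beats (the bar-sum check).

1) 0.0ms=0b +329.67ms=1b
2) 329.67ms=1b +247.253ms=3/4b
3) 576.923ms=7/4b +82.418ms=1/4b
4) 659.341ms=2b +164.835ms=1/2b
5) 824.176ms=5/2b +82.418ms=1/4b
6) 906.593ms=11/4b +412.088ms=5/4b
Σ=4b of 4 (182bpm 2/4) — PASS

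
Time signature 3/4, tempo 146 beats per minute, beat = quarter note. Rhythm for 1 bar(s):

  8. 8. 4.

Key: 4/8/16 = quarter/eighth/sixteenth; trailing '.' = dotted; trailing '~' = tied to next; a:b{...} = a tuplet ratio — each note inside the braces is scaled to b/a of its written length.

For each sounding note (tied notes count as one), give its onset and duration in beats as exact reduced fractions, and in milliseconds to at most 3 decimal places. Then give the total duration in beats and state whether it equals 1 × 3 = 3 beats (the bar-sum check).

1) 0.0ms=0b +308.219ms=3/4b
2) 308.219ms=3/4b +308.219ms=3/4b
3) 616.438ms=3/2b +616.438ms=3/2b
Σ=3b of 3 (146bpm 3/4) — PASS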